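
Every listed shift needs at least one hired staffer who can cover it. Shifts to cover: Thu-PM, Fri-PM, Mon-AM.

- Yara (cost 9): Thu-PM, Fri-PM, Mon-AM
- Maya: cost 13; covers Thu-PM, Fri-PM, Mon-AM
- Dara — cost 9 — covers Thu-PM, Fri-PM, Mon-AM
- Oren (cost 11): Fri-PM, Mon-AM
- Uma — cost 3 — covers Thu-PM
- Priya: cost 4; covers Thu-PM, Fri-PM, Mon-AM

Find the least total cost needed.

Priya alone covers Thu-PM, Fri-PM, Mon-AM — every shift.
Total cost: 4.
No cover costs less than 4.

4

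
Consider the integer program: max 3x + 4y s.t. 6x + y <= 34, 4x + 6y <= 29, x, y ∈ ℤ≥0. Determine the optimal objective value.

Relaxing integrality, the LP optimum is 21.16 at (x,y) = (5.47, 1.19), which is not an integer point.
(x,y)=(4,2) is feasible, giving 20.
(x,y)=(5,1) is feasible, giving 19.
(x,y)=(3,2) is feasible, giving 17.
No feasible integer point exceeds 20.

20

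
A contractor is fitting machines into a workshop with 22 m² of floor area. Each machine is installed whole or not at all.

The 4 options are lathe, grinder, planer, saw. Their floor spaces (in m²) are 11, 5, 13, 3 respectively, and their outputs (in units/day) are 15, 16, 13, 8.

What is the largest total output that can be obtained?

lathe + grinder: floor space 11 + 5 = 16 ≤ 22, output 15 + 16 = 31.
grinder + planer + saw: floor space 5 + 13 + 3 = 21 ≤ 22, output 16 + 13 + 8 = 37.
lathe + grinder + saw: floor space 11 + 5 + 3 = 19 ≤ 22, output 15 + 16 + 8 = 39.
Best is lathe, grinder, and saw with total output 39.

39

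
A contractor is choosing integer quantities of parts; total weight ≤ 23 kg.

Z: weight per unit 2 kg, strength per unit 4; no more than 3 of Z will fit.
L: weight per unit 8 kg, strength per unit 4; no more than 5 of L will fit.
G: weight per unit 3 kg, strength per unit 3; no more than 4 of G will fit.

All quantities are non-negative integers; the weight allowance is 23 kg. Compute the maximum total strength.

25

Z has the best ratio (4/2); taking only Z gives at most 3×4 = 12 (stopped by the supply cap of 3).
Mixing does better — 3×Z, 1×L, and 3×G: weight 23 ≤ 23, strength 3·4 + 1·4 + 3·3 = 25.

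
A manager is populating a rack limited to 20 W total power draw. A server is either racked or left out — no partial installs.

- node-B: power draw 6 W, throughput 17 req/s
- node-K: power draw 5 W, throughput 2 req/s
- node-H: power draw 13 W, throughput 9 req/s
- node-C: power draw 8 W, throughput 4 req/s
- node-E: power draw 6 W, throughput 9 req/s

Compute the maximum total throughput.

30

Treat it as a binary knapsack problem.
Take node-B, node-C, and node-E: power draw 6 + 8 + 6 = 20 ≤ 20, throughput 17 + 4 + 9 = 30.
No other feasible combination does better.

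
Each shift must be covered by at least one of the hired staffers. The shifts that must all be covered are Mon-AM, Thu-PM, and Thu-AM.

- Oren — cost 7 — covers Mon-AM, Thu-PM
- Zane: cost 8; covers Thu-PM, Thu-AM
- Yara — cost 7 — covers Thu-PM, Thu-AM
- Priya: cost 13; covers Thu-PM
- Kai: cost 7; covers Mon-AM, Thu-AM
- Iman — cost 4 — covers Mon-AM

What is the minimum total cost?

11

This is a weighted set-cover instance.
The greedy cost-per-new-shift heuristic would pick Oren and Yara for 14, but a cheaper cover exists.
Choose Yara and Iman: together they cover Mon-AM, Thu-PM, Thu-AM — every shift.
Total cost: 7 + 4 = 11.
No cover costs less than 11.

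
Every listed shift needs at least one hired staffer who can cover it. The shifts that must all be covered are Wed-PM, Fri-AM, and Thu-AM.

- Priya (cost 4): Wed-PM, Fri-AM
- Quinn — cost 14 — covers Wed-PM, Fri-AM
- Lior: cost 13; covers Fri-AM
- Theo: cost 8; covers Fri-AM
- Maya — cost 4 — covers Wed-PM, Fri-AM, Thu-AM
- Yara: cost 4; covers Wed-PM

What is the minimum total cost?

4

Maya alone covers Wed-PM, Fri-AM, Thu-AM — every shift.
Total cost: 4.
No cover costs less than 4.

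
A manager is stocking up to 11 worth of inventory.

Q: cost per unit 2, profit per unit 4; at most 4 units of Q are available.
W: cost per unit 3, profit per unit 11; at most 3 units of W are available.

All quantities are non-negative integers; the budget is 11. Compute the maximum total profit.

This is a bounded integer knapsack.
Take 1×Q and 3×W: cost 11 ≤ 11, profit 1·4 + 3·11 = 37.
W has the best ratio (11/3) and is taken to its limit of 3; remaining capacity is filled optimally with the others.

37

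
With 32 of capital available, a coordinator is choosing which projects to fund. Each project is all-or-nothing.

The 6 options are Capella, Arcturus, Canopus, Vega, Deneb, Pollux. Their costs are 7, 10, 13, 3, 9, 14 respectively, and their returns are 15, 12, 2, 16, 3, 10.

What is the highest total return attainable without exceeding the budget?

46

Take Capella, Arcturus, Vega, and Deneb: cost 7 + 10 + 3 + 9 = 29 ≤ 32, return 15 + 12 + 16 + 3 = 46.
No other feasible combination does better.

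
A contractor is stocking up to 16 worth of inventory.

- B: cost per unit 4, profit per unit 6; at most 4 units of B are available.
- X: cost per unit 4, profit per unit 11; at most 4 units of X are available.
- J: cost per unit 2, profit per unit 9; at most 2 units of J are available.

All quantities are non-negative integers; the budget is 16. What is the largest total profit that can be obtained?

J has the best ratio (9/2); taking only J gives at most 2×9 = 18 (stopped by the supply cap of 2).
Mixing does better — 3×X and 2×J: cost 16 ≤ 16, profit 3·11 + 2·9 = 51.

51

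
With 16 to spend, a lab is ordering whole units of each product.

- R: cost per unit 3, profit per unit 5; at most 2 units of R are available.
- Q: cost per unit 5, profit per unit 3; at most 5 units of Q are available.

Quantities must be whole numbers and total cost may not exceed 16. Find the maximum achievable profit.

R has the best ratio (5/3); taking only R gives at most 2×5 = 10 (stopped by the supply cap of 2).
Mixing does better — 2×R and 2×Q: cost 16 ≤ 16, profit 2·5 + 2·3 = 16.

16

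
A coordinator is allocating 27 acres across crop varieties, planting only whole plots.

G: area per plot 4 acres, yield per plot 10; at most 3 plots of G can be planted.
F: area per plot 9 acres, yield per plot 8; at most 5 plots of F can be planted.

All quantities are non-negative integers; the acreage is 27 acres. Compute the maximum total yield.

38

This is a bounded integer knapsack.
Take 3×G and 1×F: area 21 ≤ 27, yield 3·10 + 1·8 = 38.
G has the best ratio (10/4) and is taken to its limit of 3; remaining capacity is filled optimally with the others.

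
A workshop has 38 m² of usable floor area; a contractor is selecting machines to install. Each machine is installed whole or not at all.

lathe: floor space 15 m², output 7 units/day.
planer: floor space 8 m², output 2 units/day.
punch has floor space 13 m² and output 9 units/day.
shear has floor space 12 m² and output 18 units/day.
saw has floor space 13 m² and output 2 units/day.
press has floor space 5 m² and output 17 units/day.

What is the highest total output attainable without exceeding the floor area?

This is an integer program with binary decision variables.
punch + shear + press: floor space 13 + 12 + 5 = 30 ≤ 38, output 9 + 18 + 17 = 44.
planer + punch + shear + press: floor space 8 + 13 + 12 + 5 = 38 ≤ 38, output 2 + 9 + 18 + 17 = 46.
Best is planer, punch, shear, and press with total output 46.

46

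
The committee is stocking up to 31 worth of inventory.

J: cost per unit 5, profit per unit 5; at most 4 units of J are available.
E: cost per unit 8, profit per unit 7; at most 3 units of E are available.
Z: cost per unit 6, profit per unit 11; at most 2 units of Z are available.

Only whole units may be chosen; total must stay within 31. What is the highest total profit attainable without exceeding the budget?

39

Z has the best ratio (11/6); taking only Z gives at most 2×11 = 22 (stopped by the supply cap of 2).
Mixing does better — 2×J, 1×E, and 2×Z: cost 30 ≤ 31, profit 2·5 + 1·7 + 2·11 = 39.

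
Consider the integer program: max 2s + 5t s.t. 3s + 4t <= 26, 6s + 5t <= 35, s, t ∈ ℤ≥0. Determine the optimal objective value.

30

Relaxing integrality, the LP optimum is 32.50 at (s,t) = (0, 6.5), which is not an integer point.
(s,t)=(0,6): 3·0+4·6=24≤26, 6·0+5·6=30≤35, objective 30.
(s,t)=(1,5): 3·1+4·5=23≤26, 6·1+5·5=31≤35, objective 27.
(s,t)=(0,5): 3·0+4·5=20≤26, 6·0+5·5=25≤35, objective 25.
The best lattice point is (0,6), giving 30.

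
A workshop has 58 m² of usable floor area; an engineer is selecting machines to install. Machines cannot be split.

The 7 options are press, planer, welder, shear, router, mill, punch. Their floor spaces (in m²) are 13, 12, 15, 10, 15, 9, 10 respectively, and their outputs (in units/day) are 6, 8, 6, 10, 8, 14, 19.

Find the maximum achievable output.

59

This is an integer program with binary decision variables.
Take planer, shear, router, mill, and punch: floor space 12 + 10 + 15 + 9 + 10 = 56 ≤ 58, output 8 + 10 + 8 + 14 + 19 = 59.
No other feasible combination does better.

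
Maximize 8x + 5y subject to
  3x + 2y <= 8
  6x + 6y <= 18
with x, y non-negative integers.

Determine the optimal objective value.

21

(x,y)=(2,1): 3·2+2·1=8≤8, 6·2+6·1=18≤18, objective 21.
(x,y)=(1,2): 3·1+2·2=7≤8, 6·1+6·2=18≤18, objective 18.
No feasible integer point exceeds 21.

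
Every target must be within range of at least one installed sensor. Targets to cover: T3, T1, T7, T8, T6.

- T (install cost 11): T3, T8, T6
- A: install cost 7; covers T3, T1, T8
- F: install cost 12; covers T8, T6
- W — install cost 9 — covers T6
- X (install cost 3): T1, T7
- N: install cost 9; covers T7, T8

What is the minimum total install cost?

The greedy cost-per-new-target heuristic would pick X, A, and W for 19, but a cheaper cover exists.
Choose T and X: together they cover T3, T1, T7, T8, T6 — every target.
Total install cost: 11 + 3 = 14.
No cover costs less than 14.

14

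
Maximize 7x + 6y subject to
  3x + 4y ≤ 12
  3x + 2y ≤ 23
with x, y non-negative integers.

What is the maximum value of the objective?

28

(x,y)=(4,0): 3·4+4·0=12≤12, 3·4+2·0=12≤23, objective 28.
(x,y)=(3,0): 3·3+4·0=9≤12, 3·3+2·0=9≤23, objective 21.
No feasible integer point exceeds 28.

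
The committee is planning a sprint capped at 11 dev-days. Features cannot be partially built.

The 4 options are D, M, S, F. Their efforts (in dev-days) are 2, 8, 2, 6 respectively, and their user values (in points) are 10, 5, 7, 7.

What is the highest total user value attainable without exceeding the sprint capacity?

24

Take D, S, and F: effort 2 + 2 + 6 = 10 ≤ 11, user value 10 + 7 + 7 = 24.
No other feasible combination does better.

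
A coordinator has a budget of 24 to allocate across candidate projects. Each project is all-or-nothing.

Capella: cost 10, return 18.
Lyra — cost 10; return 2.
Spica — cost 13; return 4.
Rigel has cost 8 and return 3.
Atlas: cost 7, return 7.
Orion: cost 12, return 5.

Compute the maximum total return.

25

Allowing fractional choices, the relaxed optimum would be about 27.9, but projects are indivisible.
Capella + Atlas: cost 10 + 7 = 17 ≤ 24, return 18 + 7 = 25.
Capella + Orion: cost 10 + 12 = 22 ≤ 24, return 18 + 5 = 23.
Capella + Spica: cost 10 + 13 = 23 ≤ 24, return 18 + 4 = 22.
Best is Capella and Atlas with total return 25.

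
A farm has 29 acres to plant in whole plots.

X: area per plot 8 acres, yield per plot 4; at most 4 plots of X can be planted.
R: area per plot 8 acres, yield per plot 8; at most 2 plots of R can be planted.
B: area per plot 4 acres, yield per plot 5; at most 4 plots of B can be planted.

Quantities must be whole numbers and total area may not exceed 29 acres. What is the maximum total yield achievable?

31

This is a bounded integer knapsack.
2×R and 3×B: area 28 ≤ 29, yield 2·8 + 3·5 = 31.
1×R and 4×B: area 24 ≤ 29, yield 1·8 + 4·5 = 28.
Best is 31.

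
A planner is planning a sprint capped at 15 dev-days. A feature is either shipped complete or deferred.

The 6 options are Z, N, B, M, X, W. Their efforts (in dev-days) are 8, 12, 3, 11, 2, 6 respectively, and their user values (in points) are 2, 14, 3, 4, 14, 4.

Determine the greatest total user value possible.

28

Allowing fractional choices, the relaxed optimum would be about 29.0, but features are indivisible.
B + X + W: effort 3 + 2 + 6 = 11 ≤ 15, user value 3 + 14 + 4 = 21.
N + X: effort 12 + 2 = 14 ≤ 15, user value 14 + 14 = 28.
Best is N and X with total user value 28.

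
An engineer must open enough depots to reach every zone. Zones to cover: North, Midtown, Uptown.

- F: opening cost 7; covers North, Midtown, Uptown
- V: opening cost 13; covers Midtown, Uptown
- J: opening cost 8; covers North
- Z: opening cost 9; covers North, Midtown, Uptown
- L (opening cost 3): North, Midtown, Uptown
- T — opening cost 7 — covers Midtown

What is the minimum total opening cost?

L alone covers North, Midtown, Uptown — every zone.
Total opening cost: 3.

3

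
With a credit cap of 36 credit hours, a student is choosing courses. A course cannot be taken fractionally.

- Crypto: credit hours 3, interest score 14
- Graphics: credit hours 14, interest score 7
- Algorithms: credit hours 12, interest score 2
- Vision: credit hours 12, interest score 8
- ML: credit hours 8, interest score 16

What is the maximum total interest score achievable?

40

Crypto + Vision + ML: credit hours 3 + 12 + 8 = 23 ≤ 36, interest score 14 + 8 + 16 = 38.
Crypto + Algorithms + Vision + ML: credit hours 3 + 12 + 12 + 8 = 35 ≤ 36, interest score 14 + 2 + 8 + 16 = 40.
Best is Crypto, Algorithms, Vision, and ML with total interest score 40.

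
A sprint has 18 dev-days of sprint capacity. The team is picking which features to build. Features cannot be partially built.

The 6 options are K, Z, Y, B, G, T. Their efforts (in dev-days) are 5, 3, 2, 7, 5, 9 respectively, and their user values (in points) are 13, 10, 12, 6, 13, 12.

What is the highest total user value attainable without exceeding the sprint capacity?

48

Take K, Z, Y, and G: effort 5 + 3 + 2 + 5 = 15 ≤ 18, user value 13 + 10 + 12 + 13 = 48.
No other feasible combination does better.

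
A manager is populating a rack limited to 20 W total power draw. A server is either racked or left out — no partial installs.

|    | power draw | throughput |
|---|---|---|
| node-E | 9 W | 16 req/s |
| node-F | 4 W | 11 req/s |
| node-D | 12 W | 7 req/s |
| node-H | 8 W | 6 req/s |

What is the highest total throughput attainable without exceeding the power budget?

27

node-F + node-D: power draw 4 + 12 = 16 ≤ 20, throughput 11 + 7 = 18.
node-E + node-F: power draw 9 + 4 = 13 ≤ 20, throughput 16 + 11 = 27.
node-E + node-H: power draw 9 + 8 = 17 ≤ 20, throughput 16 + 6 = 22.
Best is node-E and node-F with total throughput 27.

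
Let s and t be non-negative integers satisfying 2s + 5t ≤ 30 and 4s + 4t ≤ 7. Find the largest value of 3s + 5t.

Relaxing integrality, the LP optimum is 8.75 at (s,t) = (0, 1.75), which is not an integer point.
(s,t)=(0,1): 2·0+5·1=5≤30, 4·0+4·1=4≤7, objective 5.
(s,t)=(1,0): 2·1+5·0=2≤30, 4·1+4·0=4≤7, objective 3.
(s,t)=(0,0): 2·0+5·0=0≤30, 4·0+4·0=0≤7, objective 0.
No feasible integer point exceeds 5.

5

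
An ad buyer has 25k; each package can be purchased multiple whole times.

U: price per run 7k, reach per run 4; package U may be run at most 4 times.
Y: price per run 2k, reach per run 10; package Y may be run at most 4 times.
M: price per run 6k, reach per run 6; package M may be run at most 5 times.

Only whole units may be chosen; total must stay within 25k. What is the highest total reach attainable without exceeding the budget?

52

Y has the best ratio (10/2); taking only Y gives at most 4×10 = 40 (stopped by the supply cap of 4).
Mixing does better — 4×Y and 2×M: price 20 ≤ 25, reach 4·10 + 2·6 = 52.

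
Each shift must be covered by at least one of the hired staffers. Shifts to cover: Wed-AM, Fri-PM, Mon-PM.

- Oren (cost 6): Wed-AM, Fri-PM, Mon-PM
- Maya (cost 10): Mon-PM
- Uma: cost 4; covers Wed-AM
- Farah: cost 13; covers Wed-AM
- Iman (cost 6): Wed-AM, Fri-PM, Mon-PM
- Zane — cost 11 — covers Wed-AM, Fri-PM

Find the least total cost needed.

Oren alone covers Wed-AM, Fri-PM, Mon-PM — every shift.
Total cost: 6.
No cover costs less than 6.

6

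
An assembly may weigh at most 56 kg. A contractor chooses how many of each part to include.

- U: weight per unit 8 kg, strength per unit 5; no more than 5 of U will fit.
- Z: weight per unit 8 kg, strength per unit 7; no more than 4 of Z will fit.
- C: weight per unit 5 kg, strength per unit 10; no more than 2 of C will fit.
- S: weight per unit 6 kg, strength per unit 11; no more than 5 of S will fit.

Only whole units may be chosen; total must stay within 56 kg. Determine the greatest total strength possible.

1×U, 1×Z, 2×C, and 5×S: weight 56 ≤ 56, strength 1·5 + 1·7 + 2·10 + 5·11 = 87.
2×Z, 2×C, and 5×S: weight 56 ≤ 56, strength 2·7 + 2·10 + 5·11 = 89.
Best is 89.

89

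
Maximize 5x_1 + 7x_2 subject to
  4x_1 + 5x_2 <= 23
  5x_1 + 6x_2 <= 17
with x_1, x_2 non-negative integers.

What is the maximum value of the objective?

19

The continuous relaxation peaks at (0, 2.83) with value 19.83; rounding to a feasible lattice point costs some objective.
(x_1,x_2)=(1,2): 4·1+5·2=14≤23, 5·1+6·2=17≤17, objective 19.
(x_1,x_2)=(2,1): 4·2+5·1=13≤23, 5·2+6·1=16≤17, objective 17.
(x_1,x_2)=(0,2): 4·0+5·2=10≤23, 5·0+6·2=12≤17, objective 14.
(x_1,x_2)=(1,1): 4·1+5·1=9≤23, 5·1+6·1=11≤17, objective 12.
No feasible integer point exceeds 19.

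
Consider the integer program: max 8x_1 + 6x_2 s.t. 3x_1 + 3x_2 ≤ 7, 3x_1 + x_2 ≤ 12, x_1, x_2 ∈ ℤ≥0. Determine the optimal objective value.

16

(x_1,x_2)=(2,0): 3·2+3·0=6≤7, 3·2+1·0=6≤12, objective 16.
(x_1,x_2)=(1,1): 3·1+3·1=6≤7, 3·1+1·1=4≤12, objective 14.
(x_1,x_2)=(1,0): 3·1+3·0=3≤7, 3·1+1·0=3≤12, objective 8.
No feasible integer point exceeds 16.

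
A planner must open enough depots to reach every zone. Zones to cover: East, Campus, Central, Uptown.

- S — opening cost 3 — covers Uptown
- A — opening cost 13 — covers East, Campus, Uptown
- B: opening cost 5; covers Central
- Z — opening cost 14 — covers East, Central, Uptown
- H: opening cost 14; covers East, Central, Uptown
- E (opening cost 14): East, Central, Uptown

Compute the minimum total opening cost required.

18

This is an integer covering problem.
The greedy cost-per-new-zone heuristic would pick S, B, and A for 21, but a cheaper cover exists.
Choose A and B: together they cover East, Campus, Central, Uptown — every zone.
Total opening cost: 13 + 5 = 18.
No cover costs less than 18.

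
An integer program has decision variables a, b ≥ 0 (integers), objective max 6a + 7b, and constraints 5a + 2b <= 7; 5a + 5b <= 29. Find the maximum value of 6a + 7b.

(a,b)=(0,3): 5·0+2·3=6≤7, 5·0+5·3=15≤29, objective 21.
(a,b)=(0,2): 5·0+2·2=4≤7, 5·0+5·2=10≤29, objective 14.
No feasible integer point exceeds 21.

21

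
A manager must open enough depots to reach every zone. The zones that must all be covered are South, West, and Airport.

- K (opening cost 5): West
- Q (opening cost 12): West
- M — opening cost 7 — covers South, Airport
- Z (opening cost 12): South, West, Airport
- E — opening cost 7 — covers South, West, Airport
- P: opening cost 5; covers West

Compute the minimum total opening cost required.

E alone covers South, West, Airport — every zone.
Total opening cost: 7.
No cover costs less than 7.

7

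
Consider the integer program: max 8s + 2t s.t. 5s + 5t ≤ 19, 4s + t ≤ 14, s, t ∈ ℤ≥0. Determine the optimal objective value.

Relaxing integrality, the LP optimum is 28.00 at (s,t) = (3.5, 0), which is not an integer point.
(s,t)=(3,0): 5·3+5·0=15≤19, 4·3+1·0=12≤14, objective 24.
(s,t)=(2,1): 5·2+5·1=15≤19, 4·2+1·1=9≤14, objective 18.
(s,t)=(2,0): 5·2+5·0=10≤19, 4·2+1·0=8≤14, objective 16.
Maximum is 24 at (s,t)=(3,0).

24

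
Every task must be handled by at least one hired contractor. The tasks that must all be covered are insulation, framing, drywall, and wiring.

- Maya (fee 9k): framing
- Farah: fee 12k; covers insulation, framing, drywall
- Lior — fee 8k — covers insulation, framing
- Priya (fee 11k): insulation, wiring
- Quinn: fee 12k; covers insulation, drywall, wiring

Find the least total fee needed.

This is an integer covering problem.
The greedy cost-per-new-task heuristic would pick Farah and Priya for 23, but a cheaper cover exists.
Choose Lior and Quinn: together they cover insulation, framing, drywall, wiring — every task.
Total fee: 8 + 12 = 20.
No cover costs less than 20.

20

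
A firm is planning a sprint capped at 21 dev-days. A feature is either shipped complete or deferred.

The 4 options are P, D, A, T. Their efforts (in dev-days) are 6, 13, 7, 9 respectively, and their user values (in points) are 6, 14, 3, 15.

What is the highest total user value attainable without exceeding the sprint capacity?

21

Treat it as a binary knapsack problem.
Allowing fractional choices, the relaxed optimum would be about 27.9, but features are indivisible.
P + T: effort 6 + 9 = 15 ≤ 21, user value 6 + 15 = 21.
A + T: effort 7 + 9 = 16 ≤ 21, user value 3 + 15 = 18.
P + D: effort 6 + 13 = 19 ≤ 21, user value 6 + 14 = 20.
Best is P and T with total user value 21.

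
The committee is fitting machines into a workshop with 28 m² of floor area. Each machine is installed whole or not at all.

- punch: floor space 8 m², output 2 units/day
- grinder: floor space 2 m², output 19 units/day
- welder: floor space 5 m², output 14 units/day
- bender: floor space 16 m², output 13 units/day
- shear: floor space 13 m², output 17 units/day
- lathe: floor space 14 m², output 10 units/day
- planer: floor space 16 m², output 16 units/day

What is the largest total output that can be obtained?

Treat it as a binary knapsack problem.
punch + grinder + welder + shear: floor space 8 + 2 + 5 + 13 = 28 ≤ 28, output 2 + 19 + 14 + 17 = 52.
grinder + welder + shear: floor space 2 + 5 + 13 = 20 ≤ 28, output 19 + 14 + 17 = 50.
Best is punch, grinder, welder, and shear with total output 52.

52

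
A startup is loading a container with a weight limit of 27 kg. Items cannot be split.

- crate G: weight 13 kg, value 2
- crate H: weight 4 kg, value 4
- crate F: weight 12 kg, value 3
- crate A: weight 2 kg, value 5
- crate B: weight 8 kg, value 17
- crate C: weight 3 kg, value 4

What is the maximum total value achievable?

30

Take crate H, crate A, crate B, and crate C: weight 4 + 2 + 8 + 3 = 17 ≤ 27, value 4 + 5 + 17 + 4 = 30.
No other feasible combination does better.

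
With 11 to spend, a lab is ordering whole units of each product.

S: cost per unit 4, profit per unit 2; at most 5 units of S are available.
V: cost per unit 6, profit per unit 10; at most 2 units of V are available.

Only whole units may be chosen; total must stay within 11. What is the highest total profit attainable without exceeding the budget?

12

This is a bounded integer knapsack.
V has the best ratio (10/6); taking only V gives at most 1×10 = 10 (stopped by the cost limit).
Mixing does better — 1×S and 1×V: cost 10 ≤ 11, profit 1·2 + 1·10 = 12.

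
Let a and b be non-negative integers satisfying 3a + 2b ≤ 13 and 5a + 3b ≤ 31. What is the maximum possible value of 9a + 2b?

36

(a,b)=(4,0): 3·4+2·0=12≤13, 5·4+3·0=20≤31, objective 36.
(a,b)=(3,1): 3·3+2·1=11≤13, 5·3+3·1=18≤31, objective 29.
Maximum is 36 at (a,b)=(4,0).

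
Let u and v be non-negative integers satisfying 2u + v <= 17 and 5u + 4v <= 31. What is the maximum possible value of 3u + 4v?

(u,v)=(0,7): 2·0+1·7=7≤17, 5·0+4·7=28≤31, objective 28.
(u,v)=(1,6): 2·1+1·6=8≤17, 5·1+4·6=29≤31, objective 27.
(u,v)=(0,6): 2·0+1·6=6≤17, 5·0+4·6=24≤31, objective 24.
The best lattice point is (0,7), giving 28.

28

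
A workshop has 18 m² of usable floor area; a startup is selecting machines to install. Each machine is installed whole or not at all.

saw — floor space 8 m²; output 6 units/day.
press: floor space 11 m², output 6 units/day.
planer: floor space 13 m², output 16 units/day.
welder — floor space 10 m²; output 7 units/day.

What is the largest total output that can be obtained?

16

Treat it as a binary knapsack problem.
Take planer: floor space 13 ≤ 18, output 16.
No other feasible combination does better.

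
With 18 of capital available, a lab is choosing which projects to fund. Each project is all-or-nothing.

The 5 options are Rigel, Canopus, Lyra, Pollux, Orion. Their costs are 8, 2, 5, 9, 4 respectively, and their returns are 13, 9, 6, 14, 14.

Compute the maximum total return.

Take Canopus, Pollux, and Orion: cost 2 + 9 + 4 = 15 ≤ 18, return 9 + 14 + 14 = 37.
No other feasible combination does better.

37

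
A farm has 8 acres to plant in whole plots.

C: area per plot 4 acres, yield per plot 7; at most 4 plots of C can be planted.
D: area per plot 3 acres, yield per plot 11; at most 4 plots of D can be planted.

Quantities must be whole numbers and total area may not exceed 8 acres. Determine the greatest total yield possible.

22

1×C and 1×D: area 7 ≤ 8, yield 1·7 + 1·11 = 18.
2×D: area 6 ≤ 8, yield 2·11 = 22.
Best is 22.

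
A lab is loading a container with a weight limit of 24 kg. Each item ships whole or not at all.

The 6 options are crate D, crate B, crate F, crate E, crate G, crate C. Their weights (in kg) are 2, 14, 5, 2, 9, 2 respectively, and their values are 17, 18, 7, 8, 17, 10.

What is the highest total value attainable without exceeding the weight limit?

59

crate D + crate B + crate E + crate C: weight 2 + 14 + 2 + 2 = 20 ≤ 24, value 17 + 18 + 8 + 10 = 53.
crate D + crate F + crate E + crate G + crate C: weight 2 + 5 + 2 + 9 + 2 = 20 ≤ 24, value 17 + 7 + 8 + 17 + 10 = 59.
Best is crate D, crate F, crate E, crate G, and crate C with total value 59.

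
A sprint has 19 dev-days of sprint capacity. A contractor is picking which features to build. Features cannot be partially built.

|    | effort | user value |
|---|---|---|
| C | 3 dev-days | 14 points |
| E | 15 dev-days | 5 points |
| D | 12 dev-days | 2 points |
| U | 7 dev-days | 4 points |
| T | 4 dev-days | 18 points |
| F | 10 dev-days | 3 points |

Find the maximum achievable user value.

36

C + T + F: effort 3 + 4 + 10 = 17 ≤ 19, user value 14 + 18 + 3 = 35.
C + U + T: effort 3 + 7 + 4 = 14 ≤ 19, user value 14 + 4 + 18 = 36.
Best is C, U, and T with total user value 36.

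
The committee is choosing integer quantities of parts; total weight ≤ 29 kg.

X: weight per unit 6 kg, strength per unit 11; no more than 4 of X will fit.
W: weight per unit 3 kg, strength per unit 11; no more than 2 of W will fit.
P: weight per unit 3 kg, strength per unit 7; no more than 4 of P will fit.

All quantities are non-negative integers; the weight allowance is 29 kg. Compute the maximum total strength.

65

W has the best ratio (11/3); taking only W gives at most 2×11 = 22 (stopped by the supply cap of 2).
Mixing does better — 2×X, 2×W, and 3×P: weight 27 ≤ 29, strength 2·11 + 2·11 + 3·7 = 65.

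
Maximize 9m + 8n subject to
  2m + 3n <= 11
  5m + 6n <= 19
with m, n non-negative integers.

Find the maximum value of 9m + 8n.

27

(m,n)=(3,0): 2·3+3·0=6≤11, 5·3+6·0=15≤19, objective 27.
(m,n)=(2,1): 2·2+3·1=7≤11, 5·2+6·1=16≤19, objective 26.
(m,n)=(2,0): 2·2+3·0=4≤11, 5·2+6·0=10≤19, objective 18.
The best lattice point is (3,0), giving 27.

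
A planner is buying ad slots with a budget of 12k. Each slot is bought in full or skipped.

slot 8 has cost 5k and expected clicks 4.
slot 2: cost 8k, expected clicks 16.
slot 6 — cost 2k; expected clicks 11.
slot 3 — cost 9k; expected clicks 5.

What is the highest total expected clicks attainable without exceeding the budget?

27

slot 2 + slot 6: cost 8 + 2 = 10 ≤ 12, expected clicks 16 + 11 = 27.
slot 6 + slot 3: cost 2 + 9 = 11 ≤ 12, expected clicks 11 + 5 = 16.
slot 2: cost 8 ≤ 12, expected clicks 16.
Best is slot 2 and slot 6 with total expected clicks 27.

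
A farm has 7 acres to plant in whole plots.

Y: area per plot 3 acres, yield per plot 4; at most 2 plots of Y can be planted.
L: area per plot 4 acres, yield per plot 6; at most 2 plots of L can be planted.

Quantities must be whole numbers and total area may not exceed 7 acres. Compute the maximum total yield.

10

This is a bounded integer knapsack.
Take 1×Y and 1×L: area 7 ≤ 7, yield 1·4 + 1·6 = 10.
No other integer combination yields more.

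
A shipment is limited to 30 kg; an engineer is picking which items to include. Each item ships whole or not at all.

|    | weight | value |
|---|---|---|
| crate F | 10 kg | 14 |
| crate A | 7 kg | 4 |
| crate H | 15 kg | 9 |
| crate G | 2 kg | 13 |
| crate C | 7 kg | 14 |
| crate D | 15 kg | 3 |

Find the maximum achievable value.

Allowing fractional choices, the relaxed optimum would be about 47.6, but items are indivisible.
crate H + crate G + crate C: weight 15 + 2 + 7 = 24 ≤ 30, value 9 + 13 + 14 = 36.
crate F + crate G + crate C: weight 10 + 2 + 7 = 19 ≤ 30, value 14 + 13 + 14 = 41.
crate F + crate A + crate G + crate C: weight 10 + 7 + 2 + 7 = 26 ≤ 30, value 14 + 4 + 13 + 14 = 45.
Best is crate F, crate A, crate G, and crate C with total value 45.

45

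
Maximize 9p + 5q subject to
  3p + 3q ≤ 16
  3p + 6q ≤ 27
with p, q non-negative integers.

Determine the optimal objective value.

45

Relaxing integrality, the LP optimum is 48.00 at (p,q) = (5.33, 0), which is not an integer point.
(p,q)=(5,0): 3·5+3·0=15≤16, 3·5+6·0=15≤27, objective 45.
(p,q)=(4,1): 3·4+3·1=15≤16, 3·4+6·1=18≤27, objective 41.
(p,q)=(4,0): 3·4+3·0=12≤16, 3·4+6·0=12≤27, objective 36.
The best lattice point is (5,0), giving 45.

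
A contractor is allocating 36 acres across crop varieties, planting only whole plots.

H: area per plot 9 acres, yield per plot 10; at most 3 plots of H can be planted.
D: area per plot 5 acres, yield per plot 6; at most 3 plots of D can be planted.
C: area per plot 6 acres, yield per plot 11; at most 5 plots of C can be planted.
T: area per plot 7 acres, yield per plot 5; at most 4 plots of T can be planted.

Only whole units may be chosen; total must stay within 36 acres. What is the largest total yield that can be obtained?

61

C has the best ratio (11/6); taking only C gives at most 5×11 = 55 (stopped by the supply cap of 5).
Mixing does better — 1×D and 5×C: area 35 ≤ 36, yield 1·6 + 5·11 = 61.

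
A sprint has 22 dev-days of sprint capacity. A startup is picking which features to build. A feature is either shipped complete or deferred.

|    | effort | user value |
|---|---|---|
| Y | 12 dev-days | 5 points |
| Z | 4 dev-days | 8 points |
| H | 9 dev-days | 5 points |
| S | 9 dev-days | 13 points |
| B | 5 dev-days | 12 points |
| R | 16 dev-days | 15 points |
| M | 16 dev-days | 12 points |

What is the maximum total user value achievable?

33

This is an integer program with binary decision variables.
B + R: effort 5 + 16 = 21 ≤ 22, user value 12 + 15 = 27.
Z + S + B: effort 4 + 9 + 5 = 18 ≤ 22, user value 8 + 13 + 12 = 33.
Z + H + S: effort 4 + 9 + 9 = 22 ≤ 22, user value 8 + 5 + 13 = 26.
Best is Z, S, and B with total user value 33.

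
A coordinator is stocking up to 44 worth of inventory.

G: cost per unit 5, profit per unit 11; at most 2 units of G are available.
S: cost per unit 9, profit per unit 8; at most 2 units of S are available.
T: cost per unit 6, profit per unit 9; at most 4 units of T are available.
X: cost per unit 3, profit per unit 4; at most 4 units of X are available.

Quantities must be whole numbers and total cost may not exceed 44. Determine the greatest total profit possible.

70

G has the best ratio (11/5); taking only G gives at most 2×11 = 22 (stopped by the supply cap of 2).
Mixing does better — 2×G, 4×T, and 3×X: cost 43 ≤ 44, profit 2·11 + 4·9 + 3·4 = 70.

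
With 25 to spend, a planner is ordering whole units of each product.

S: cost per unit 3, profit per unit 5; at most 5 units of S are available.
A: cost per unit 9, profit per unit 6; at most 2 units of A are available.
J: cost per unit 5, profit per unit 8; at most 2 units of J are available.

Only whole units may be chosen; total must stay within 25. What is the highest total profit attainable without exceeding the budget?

41

S has the best ratio (5/3); taking only S gives at most 5×5 = 25 (stopped by the supply cap of 5).
Mixing does better — 5×S and 2×J: cost 25 ≤ 25, profit 5·5 + 2·8 = 41.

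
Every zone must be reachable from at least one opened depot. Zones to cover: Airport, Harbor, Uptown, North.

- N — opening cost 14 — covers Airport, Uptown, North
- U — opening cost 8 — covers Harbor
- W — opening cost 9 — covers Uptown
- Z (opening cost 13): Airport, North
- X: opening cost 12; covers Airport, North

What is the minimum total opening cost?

This is an integer covering problem.
Choose N and U: together they cover Airport, Harbor, Uptown, North — every zone.
Total opening cost: 14 + 8 = 22.

22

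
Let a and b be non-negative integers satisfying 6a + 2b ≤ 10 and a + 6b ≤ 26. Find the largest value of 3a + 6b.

Relaxing integrality, the LP optimum is 26.47 at (a,b) = (0.235, 4.29), which is not an integer point.
(a,b)=(0,4): 6·0+2·4=8≤10, 1·0+6·4=24≤26, objective 24.
(a,b)=(0,3): 6·0+2·3=6≤10, 1·0+6·3=18≤26, objective 18.
The best lattice point is (0,4), giving 24.

24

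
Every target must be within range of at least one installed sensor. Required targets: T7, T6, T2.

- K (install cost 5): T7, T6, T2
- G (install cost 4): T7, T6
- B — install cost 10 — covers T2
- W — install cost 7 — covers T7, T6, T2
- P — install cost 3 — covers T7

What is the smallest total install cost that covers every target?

5

K alone covers T7, T6, T2 — every target.
Total install cost: 5.
No cover costs less than 5.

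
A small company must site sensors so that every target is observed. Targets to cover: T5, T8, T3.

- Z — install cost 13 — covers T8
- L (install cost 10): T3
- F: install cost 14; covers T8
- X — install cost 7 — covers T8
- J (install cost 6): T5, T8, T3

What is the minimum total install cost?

J alone covers T5, T8, T3 — every target.
Total install cost: 6.
No cover costs less than 6.

6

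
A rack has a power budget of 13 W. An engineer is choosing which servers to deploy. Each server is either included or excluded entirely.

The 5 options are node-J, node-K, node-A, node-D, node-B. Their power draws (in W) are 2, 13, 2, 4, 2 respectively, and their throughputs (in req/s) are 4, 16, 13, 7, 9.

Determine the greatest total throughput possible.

33

Allowing fractional choices, the relaxed optimum would be about 36.7, but servers are indivisible.
node-A + node-D + node-B: power draw 2 + 4 + 2 = 8 ≤ 13, throughput 13 + 7 + 9 = 29.
node-J + node-A + node-D + node-B: power draw 2 + 2 + 4 + 2 = 10 ≤ 13, throughput 4 + 13 + 7 + 9 = 33.
Best is node-J, node-A, node-D, and node-B with total throughput 33.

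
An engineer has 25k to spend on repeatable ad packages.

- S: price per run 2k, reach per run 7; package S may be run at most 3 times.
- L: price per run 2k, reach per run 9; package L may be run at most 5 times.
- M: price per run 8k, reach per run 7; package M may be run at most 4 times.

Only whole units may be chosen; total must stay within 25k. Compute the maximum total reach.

73

This is a bounded integer knapsack.
2×S, 5×L, and 1×M: price 22 ≤ 25, reach 2·7 + 5·9 + 1·7 = 66.
3×S, 5×L, and 1×M: price 24 ≤ 25, reach 3·7 + 5·9 + 1·7 = 73.
Best is 73.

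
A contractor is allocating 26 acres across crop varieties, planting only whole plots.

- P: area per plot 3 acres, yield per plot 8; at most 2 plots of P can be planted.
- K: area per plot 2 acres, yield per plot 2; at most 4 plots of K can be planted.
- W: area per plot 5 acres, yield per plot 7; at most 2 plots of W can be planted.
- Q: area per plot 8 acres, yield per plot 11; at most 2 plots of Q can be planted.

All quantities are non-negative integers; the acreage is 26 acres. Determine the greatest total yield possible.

2×P, 1×K, 2×W, and 1×Q: area 26 ≤ 26, yield 2·8 + 1·2 + 2·7 + 1·11 = 43.
2×P, 2×K, and 2×Q: area 26 ≤ 26, yield 2·8 + 2·2 + 2·11 = 42.
Best is 43.

43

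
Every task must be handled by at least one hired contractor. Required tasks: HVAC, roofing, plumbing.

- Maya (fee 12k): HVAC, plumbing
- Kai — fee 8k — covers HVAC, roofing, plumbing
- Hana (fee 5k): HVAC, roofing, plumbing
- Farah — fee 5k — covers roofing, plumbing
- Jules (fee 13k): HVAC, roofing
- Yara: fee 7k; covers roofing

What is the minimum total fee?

This is an integer covering problem.
Hana alone covers HVAC, roofing, plumbing — every task.
Total fee: 5.

5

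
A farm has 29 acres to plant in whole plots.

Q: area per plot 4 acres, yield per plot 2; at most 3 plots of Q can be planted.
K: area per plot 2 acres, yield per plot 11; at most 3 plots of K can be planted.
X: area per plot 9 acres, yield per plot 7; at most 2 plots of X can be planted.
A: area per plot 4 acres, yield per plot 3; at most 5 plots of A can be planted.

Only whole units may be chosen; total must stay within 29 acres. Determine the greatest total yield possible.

50

3×K, 2×X, and 1×A: area 28 ≤ 29, yield 3·11 + 2·7 + 1·3 = 50.
3×K, 1×X, and 3×A: area 27 ≤ 29, yield 3·11 + 1·7 + 3·3 = 49.
Best is 50.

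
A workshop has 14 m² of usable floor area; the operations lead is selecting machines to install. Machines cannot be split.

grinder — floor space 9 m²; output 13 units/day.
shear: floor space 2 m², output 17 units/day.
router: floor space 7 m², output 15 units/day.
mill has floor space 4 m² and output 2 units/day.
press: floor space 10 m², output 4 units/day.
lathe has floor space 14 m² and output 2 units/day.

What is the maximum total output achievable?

Allowing fractional choices, the relaxed optimum would be about 39.2, but machines are indivisible.
grinder + shear: floor space 9 + 2 = 11 ≤ 14, output 13 + 17 = 30.
shear + router: floor space 2 + 7 = 9 ≤ 14, output 17 + 15 = 32.
shear + router + mill: floor space 2 + 7 + 4 = 13 ≤ 14, output 17 + 15 + 2 = 34.
Best is shear, router, and mill with total output 34.

34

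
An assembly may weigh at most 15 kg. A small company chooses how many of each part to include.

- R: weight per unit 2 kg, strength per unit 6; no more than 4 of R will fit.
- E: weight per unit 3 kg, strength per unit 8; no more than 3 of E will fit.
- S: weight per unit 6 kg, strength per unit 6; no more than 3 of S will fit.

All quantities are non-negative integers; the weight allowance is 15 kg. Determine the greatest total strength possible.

42

This is a bounded integer knapsack.
Take 3×R and 3×E: weight 15 ≤ 15, strength 3·6 + 3·8 = 42.
No other integer combination yields more.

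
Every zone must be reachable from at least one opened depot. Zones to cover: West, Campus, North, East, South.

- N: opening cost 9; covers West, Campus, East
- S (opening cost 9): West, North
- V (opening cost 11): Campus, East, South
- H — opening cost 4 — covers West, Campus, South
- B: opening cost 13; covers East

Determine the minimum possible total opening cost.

20

This is a weighted set-cover instance.
The greedy cost-per-new-zone heuristic would pick H, N, and S for 22, but a cheaper cover exists.
Choose S and V: together they cover West, Campus, North, East, South — every zone.
Total opening cost: 9 + 11 = 20.
No cover costs less than 20.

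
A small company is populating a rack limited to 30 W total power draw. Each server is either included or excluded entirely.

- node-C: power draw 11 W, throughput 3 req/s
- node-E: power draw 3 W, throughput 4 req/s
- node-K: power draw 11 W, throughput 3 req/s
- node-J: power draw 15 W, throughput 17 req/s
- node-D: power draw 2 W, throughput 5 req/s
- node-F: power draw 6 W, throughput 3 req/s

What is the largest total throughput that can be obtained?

29

Take node-E, node-J, node-D, and node-F: power draw 3 + 15 + 2 + 6 = 26 ≤ 30, throughput 4 + 17 + 5 + 3 = 29.
No other feasible combination does better.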